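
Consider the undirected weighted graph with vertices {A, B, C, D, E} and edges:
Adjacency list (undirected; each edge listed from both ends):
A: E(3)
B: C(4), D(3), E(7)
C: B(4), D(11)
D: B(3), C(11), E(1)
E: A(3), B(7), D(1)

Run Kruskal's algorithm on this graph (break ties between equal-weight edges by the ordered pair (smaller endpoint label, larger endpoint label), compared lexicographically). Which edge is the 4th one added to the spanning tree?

Kruskal's algorithm — process edges by increasing weight (ties by edge label):
D—E (1): add. Components now {A} {B} {C} {D,E}
A—E (3): add. Components now {A,D,E} {B} {C}
B—D (3): add. Components now {A,B,D,E} {C}
B—C (4): add. Components now {A,B,C,D,E}
The 4th edge added is B—C.

B-C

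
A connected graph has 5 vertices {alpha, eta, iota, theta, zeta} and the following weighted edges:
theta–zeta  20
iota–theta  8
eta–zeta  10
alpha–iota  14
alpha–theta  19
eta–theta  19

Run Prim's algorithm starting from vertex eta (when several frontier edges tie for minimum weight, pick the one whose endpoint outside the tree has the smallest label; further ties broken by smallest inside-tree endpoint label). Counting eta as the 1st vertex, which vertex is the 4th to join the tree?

iota

Prim's algorithm from eta:
Step 1: cheapest edge leaving the tree is eta–zeta (10); add zeta.
Step 2: cheapest edge leaving the tree is eta–theta (19); add theta.
Step 3: cheapest edge leaving the tree is iota–theta (8); add iota.
Step 4: cheapest edge leaving the tree is alpha–iota (14); add alpha.
Vertex order: eta, zeta, theta, iota, alpha. The 4th vertex is iota.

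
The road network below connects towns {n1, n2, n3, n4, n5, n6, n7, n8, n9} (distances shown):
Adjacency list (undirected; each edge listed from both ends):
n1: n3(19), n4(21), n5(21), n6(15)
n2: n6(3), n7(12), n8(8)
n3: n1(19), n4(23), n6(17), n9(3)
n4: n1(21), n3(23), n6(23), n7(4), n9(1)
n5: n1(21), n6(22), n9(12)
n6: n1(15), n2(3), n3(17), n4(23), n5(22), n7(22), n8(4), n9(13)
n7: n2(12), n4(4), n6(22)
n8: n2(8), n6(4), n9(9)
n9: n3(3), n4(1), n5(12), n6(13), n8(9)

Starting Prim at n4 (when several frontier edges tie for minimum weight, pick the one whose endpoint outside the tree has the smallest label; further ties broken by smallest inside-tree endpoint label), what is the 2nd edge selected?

Prim, starting at n4.
Step 1: cheapest edge leaving the tree is n4–n9 (1); add n9.
Step 2: cheapest edge leaving the tree is n3–n9 (3); add n3.
Step 3: cheapest edge leaving the tree is n4–n7 (4); add n7.
Step 4: cheapest edge leaving the tree is n8–n9 (9); add n8.
Step 5: cheapest edge leaving the tree is n6–n8 (4); add n6.
Step 6: cheapest edge leaving the tree is n2–n6 (3); add n2.
Step 7: cheapest edge leaving the tree is n5–n9 (12); add n5.
Step 8: cheapest edge leaving the tree is n1–n6 (15); add n1.
The 2nd edge added is n3–n9.

n3-n9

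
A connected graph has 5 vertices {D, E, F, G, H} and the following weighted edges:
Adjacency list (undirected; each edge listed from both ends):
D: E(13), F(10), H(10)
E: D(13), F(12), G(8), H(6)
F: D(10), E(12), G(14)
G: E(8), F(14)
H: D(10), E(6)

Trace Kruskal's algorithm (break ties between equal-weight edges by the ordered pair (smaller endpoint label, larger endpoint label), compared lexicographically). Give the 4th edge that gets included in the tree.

Sort edges by weight, then run Kruskal:
E H (6): add — endpoints in different components.
E G (8): add — endpoints in different components.
D F (10): add — endpoints in different components.
D H (10): add — endpoints in different components.
The 4th edge added is D H.

D-H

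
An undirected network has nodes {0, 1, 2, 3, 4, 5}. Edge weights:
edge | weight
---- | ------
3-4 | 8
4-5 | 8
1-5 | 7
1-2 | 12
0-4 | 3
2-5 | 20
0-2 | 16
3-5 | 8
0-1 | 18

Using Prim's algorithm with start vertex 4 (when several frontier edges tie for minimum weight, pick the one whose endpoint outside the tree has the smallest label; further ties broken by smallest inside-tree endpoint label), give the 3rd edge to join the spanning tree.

Prim's algorithm from 4:
Step 1: frontier [0-4 3, 3-4 8, 4-5 8] → take 0-4 (3); add 0.
Step 2: frontier [0-2 16, 0-1 18, 3-4 8, 4-5 8] → take 3-4 (8); add 3.
Step 3: frontier [0-2 16, 0-1 18, 3-5 8, 4-5 8] → take 3-5 (8); add 5.
Step 4: frontier [0-2 16, 0-1 18, 1-5 7, 2-5 20] → take 1-5 (7); add 1.
Step 5: frontier [0-2 16, 1-2 12, 2-5 20] → take 1-2 (12); add 2.
The 3rd edge added is 3-5.

3-5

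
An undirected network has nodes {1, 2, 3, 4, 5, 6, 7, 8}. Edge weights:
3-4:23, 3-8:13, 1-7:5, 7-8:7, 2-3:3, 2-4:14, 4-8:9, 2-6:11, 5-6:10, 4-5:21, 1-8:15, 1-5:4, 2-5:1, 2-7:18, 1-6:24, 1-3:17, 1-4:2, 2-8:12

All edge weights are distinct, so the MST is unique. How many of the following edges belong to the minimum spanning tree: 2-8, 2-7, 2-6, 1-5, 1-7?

2

Kruskal: consider edges lightest-first.
2-5 (1): add — endpoints in different components.
1-4 (2): add — endpoints in different components.
2-3 (3): add — endpoints in different components.
1-5 (4): add — endpoints in different components.
1-7 (5): add — endpoints in different components.
7-8 (7): add — endpoints in different components.
4-8 (9): skip — 4 and 8 already connected.
5-6 (10): add — endpoints in different components.
MST edge set: {2-5, 1-4, 2-3, 1-5, 1-7, 7-8, 5-6}.
Of the listed edges, {1-5, 1-7} are in the MST → 2.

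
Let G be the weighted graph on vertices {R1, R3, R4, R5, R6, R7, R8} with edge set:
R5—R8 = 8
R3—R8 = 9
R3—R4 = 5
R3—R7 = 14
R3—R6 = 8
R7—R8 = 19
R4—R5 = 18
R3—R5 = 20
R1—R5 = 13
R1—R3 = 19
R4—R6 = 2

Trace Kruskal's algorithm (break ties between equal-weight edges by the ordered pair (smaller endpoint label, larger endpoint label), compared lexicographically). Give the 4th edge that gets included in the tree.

Kruskal: consider edges lightest-first.
R4—R6 (2): add — endpoints in different components.
R3—R4 (5): add — endpoints in different components.
R3—R6 (8): skip — R3 and R6 already connected.
R5—R8 (8): add — endpoints in different components.
R3—R8 (9): add — endpoints in different components.
R1—R5 (13): add — endpoints in different components.
R3—R7 (14): add — endpoints in different components.
The 4th edge added is R3—R8.

R3-R8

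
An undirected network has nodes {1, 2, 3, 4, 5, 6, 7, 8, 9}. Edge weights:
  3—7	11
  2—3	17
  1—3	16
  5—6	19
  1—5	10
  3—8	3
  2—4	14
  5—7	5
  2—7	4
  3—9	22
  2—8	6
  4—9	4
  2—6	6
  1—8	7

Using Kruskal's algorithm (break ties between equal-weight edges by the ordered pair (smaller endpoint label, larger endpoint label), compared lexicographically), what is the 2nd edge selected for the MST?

2-7

Sort edges by weight, then run Kruskal:
3—8 (3): add — endpoints in different components.
2—7 (4): add — endpoints in different components.
4—9 (4): add — endpoints in different components.
5—7 (5): add — endpoints in different components.
2—6 (6): add — endpoints in different components.
2—8 (6): add — endpoints in different components.
1—8 (7): add — endpoints in different components.
1—5 (10): skip — 1 and 5 already connected.
3—7 (11): skip — 3 and 7 already connected.
2—4 (14): add — endpoints in different components.
The 2nd edge added is 2—7.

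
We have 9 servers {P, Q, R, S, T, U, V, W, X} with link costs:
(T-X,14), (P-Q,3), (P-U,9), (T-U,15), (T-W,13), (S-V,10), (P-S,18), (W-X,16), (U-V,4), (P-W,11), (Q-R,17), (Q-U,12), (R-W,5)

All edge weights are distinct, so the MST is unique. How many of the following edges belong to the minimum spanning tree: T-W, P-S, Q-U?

1

Sort edges by weight, then run Kruskal:
P-Q (3): add — endpoints in different components.
U-V (4): add — endpoints in different components.
R-W (5): add — endpoints in different components.
P-U (9): add — endpoints in different components.
S-V (10): add — endpoints in different components.
P-W (11): add — endpoints in different components.
Q-U (12): skip — U and Q already connected.
T-W (13): add — endpoints in different components.
T-X (14): add — endpoints in different components.
MST edge set: {P-Q, U-V, R-W, P-U, S-V, P-W, T-W, T-X}.
Of the listed edges, {T-W} are in the MST → 1.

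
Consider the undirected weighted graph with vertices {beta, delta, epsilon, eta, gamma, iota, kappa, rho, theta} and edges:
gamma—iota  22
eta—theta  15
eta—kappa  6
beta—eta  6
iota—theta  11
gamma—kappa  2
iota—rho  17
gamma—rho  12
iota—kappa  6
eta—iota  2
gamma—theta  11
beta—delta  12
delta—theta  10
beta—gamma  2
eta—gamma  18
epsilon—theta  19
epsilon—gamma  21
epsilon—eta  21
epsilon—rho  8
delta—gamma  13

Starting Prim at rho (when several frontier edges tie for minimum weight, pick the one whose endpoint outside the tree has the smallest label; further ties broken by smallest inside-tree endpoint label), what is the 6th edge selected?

Prim's algorithm from rho:
Step 1: cheapest edge leaving the tree is epsilon—rho (8); add epsilon.
Step 2: cheapest edge leaving the tree is gamma—rho (12); add gamma.
Step 3: cheapest edge leaving the tree is beta—gamma (2); add beta.
Step 4: cheapest edge leaving the tree is gamma—kappa (2); add kappa.
Step 5: cheapest edge leaving the tree is beta—eta (6); add eta.
Step 6: cheapest edge leaving the tree is eta—iota (2); add iota.
Step 7: cheapest edge leaving the tree is gamma—theta (11); add theta.
Step 8: cheapest edge leaving the tree is delta—theta (10); add delta.
The 6th edge added is eta—iota.

eta-iota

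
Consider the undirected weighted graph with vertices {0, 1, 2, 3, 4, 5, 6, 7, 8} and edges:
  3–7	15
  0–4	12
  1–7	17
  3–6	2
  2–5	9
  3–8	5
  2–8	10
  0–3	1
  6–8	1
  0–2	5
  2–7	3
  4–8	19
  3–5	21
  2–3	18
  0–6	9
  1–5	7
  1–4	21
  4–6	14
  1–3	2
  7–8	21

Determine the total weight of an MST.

Sort edges by weight, then run Kruskal:
0–3 (1): add — endpoints in different components.
6–8 (1): add — endpoints in different components.
1–3 (2): add — endpoints in different components.
3–6 (2): add — endpoints in different components.
2–7 (3): add — endpoints in different components.
0–2 (5): add — endpoints in different components.
3–8 (5): skip — 3 and 8 already connected.
1–5 (7): add — endpoints in different components.
0–6 (9): skip — 0 and 6 already connected.
2–5 (9): skip — 2 and 5 already connected.
2–8 (10): skip — 2 and 8 already connected.
0–4 (12): add — endpoints in different components.
MST edges: 0–3, 6–8, 1–3, 3–6, 2–7, 0–2, 1–5, 0–4; total weight 1+1+2+2+3+5+7+12 = 33.

33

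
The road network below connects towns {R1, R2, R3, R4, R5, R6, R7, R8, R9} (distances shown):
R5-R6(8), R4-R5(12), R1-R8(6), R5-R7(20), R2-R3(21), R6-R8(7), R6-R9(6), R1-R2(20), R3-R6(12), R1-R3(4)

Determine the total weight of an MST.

83

Sort edges by weight, then run Kruskal:
R1-R3 (4): add — endpoints in different components.
R1-R8 (6): add — endpoints in different components.
R6-R9 (6): add — endpoints in different components.
R6-R8 (7): add — endpoints in different components.
R5-R6 (8): add — endpoints in different components.
R3-R6 (12): skip — R6 and R3 already connected.
R4-R5 (12): add — endpoints in different components.
R1-R2 (20): add — endpoints in different components.
R5-R7 (20): add — endpoints in different components.
MST edges: R1-R3, R1-R8, R6-R9, R6-R8, R5-R6, R4-R5, R1-R2, R5-R7; total weight 4+6+6+7+8+12+20+20 = 83.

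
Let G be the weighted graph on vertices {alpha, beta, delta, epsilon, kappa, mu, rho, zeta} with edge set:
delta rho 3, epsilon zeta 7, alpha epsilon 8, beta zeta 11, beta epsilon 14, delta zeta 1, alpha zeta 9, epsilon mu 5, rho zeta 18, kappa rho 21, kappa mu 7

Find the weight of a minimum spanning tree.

Sort edges by weight, then run Kruskal:
delta zeta (1): add — endpoints in different components.
delta rho (3): add — endpoints in different components.
epsilon mu (5): add — endpoints in different components.
epsilon zeta (7): add — endpoints in different components.
kappa mu (7): add — endpoints in different components.
alpha epsilon (8): add — endpoints in different components.
alpha zeta (9): skip — zeta and alpha already connected.
beta zeta (11): add — endpoints in different components.
MST edges: delta zeta, delta rho, epsilon mu, epsilon zeta, kappa mu, alpha epsilon, beta zeta; total weight 1+3+5+7+7+8+11 = 42.

42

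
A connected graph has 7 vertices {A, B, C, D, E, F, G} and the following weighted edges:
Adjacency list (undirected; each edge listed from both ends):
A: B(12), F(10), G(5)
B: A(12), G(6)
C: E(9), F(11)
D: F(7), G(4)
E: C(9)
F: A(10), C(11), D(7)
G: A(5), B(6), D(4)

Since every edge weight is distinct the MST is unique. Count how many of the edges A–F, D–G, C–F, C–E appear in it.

Sort edges by weight, then run Kruskal:
D–G (4): add. Components now {A} {B} {C} {D,G} {E} {F}
A–G (5): add. Components now {A,D,G} {B} {C} {E} {F}
B–G (6): add. Components now {A,B,D,G} {C} {E} {F}
D–F (7): add. Components now {A,B,D,F,G} {C} {E}
C–E (9): add. Components now {A,B,D,F,G} {C,E}
A–F (10): skip — A and F already connected.
C–F (11): add. Components now {A,B,C,D,E,F,G}
MST edge set: {D–G, A–G, B–G, D–F, C–E, C–F}.
Of the listed edges, {D–G, C–F, C–E} are in the MST → 3.

3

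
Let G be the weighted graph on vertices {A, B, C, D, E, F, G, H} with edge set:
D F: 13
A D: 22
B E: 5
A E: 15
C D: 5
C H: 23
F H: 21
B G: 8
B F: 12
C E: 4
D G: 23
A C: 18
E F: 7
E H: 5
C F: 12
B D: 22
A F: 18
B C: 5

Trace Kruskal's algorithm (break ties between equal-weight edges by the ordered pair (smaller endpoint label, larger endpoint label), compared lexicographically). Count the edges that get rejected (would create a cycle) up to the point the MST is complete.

4

Kruskal: consider edges lightest-first.
C E (4): add — endpoints in different components.
B C (5): add — endpoints in different components.
B E (5): skip — B and E already connected.
C D (5): add — endpoints in different components.
E H (5): add — endpoints in different components.
E F (7): add — endpoints in different components.
B G (8): add — endpoints in different components.
B F (12): skip — B and F already connected.
C F (12): skip — C and F already connected.
D F (13): skip — D and F already connected.
A E (15): add — endpoints in different components.
Edges rejected before the tree was complete: 4.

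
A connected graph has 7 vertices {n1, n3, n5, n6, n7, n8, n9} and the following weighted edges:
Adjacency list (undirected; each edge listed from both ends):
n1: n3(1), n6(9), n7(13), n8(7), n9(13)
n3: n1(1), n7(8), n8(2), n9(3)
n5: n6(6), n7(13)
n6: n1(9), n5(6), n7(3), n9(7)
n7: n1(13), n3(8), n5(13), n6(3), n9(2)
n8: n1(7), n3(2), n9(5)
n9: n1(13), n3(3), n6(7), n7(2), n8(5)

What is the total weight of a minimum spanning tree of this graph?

Kruskal's algorithm — process edges by increasing weight (ties by edge label):
n1–n3 (1): add. Components now {n1,n3} {n6} {n7} {n5} {n8} {n9}
n3–n8 (2): add. Components now {n1,n3,n8} {n6} {n7} {n5} {n9}
n7–n9 (2): add. Components now {n1,n3,n8} {n6} {n7,n9} {n5}
n3–n9 (3): add. Components now {n1,n3,n7,n8,n9} {n6} {n5}
n6–n7 (3): add. Components now {n1,n3,n6,n7,n8,n9} {n5}
n8–n9 (5): skip — n8 and n9 already connected.
n5–n6 (6): add. Components now {n1,n3,n5,n6,n7,n8,n9}
MST edges: n1–n3, n3–n8, n7–n9, n3–n9, n6–n7, n5–n6; total weight 1+2+2+3+3+6 = 17.

17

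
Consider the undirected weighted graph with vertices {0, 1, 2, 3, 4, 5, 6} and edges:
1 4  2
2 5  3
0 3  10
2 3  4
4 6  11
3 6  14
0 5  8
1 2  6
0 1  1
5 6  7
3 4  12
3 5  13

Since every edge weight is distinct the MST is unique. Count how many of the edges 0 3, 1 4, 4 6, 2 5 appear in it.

2

Kruskal: consider edges lightest-first.
0 1 (1): add. Components now {0,1} {2} {3} {4} {5} {6}
1 4 (2): add. Components now {0,1,4} {2} {3} {5} {6}
2 5 (3): add. Components now {0,1,4} {2,5} {3} {6}
2 3 (4): add. Components now {0,1,4} {2,3,5} {6}
1 2 (6): add. Components now {0,1,2,3,4,5} {6}
5 6 (7): add. Components now {0,1,2,3,4,5,6}
MST edge set: {0 1, 1 4, 2 5, 2 3, 1 2, 5 6}.
Of the listed edges, {1 4, 2 5} are in the MST → 2.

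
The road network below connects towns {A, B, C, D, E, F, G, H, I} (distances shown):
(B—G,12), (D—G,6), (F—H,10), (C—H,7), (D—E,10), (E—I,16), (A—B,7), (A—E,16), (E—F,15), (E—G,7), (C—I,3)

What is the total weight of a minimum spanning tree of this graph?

67

Prim, starting at G.
Step 1: cheapest edge leaving the tree is D—G (6); add D.
Step 2: cheapest edge leaving the tree is E—G (7); add E.
Step 3: cheapest edge leaving the tree is B—G (12); add B.
Step 4: cheapest edge leaving the tree is A—B (7); add A.
Step 5: cheapest edge leaving the tree is E—F (15); add F.
Step 6: cheapest edge leaving the tree is F—H (10); add H.
Step 7: cheapest edge leaving the tree is C—H (7); add C.
Step 8: cheapest edge leaving the tree is C—I (3); add I.
MST edges: D—G, E—G, B—G, A—B, E—F, F—H, C—H, C—I; total weight 6+7+12+7+15+10+7+3 = 67.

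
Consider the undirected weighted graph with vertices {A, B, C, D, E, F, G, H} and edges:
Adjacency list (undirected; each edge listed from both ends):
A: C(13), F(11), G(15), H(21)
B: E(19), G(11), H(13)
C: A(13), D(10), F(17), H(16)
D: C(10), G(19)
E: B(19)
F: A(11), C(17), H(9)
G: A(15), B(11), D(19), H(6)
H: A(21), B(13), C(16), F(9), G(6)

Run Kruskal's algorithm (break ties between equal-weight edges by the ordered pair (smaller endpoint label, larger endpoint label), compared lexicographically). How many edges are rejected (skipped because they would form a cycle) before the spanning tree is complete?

4

Kruskal's algorithm — process edges by increasing weight (ties by edge label):
G—H (6): add — endpoints in different components.
F—H (9): add — endpoints in different components.
C—D (10): add — endpoints in different components.
A—F (11): add — endpoints in different components.
B—G (11): add — endpoints in different components.
A—C (13): add — endpoints in different components.
B—H (13): skip — B and H already connected.
A—G (15): skip — A and G already connected.
C—H (16): skip — C and H already connected.
C—F (17): skip — C and F already connected.
B—E (19): add — endpoints in different components.
Edges rejected before the tree was complete: 4.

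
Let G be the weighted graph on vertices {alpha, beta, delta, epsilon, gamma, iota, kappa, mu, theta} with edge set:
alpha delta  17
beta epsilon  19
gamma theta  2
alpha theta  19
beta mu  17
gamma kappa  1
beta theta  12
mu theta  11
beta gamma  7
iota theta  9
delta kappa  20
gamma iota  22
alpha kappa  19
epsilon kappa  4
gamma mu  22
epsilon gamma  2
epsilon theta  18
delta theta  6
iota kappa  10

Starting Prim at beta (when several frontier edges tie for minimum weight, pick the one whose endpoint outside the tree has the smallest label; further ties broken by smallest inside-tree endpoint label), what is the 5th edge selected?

delta-theta

Grow the tree from beta using Prim:
Step 1: cheapest edge leaving the tree is beta gamma (7); add gamma.
Step 2: cheapest edge leaving the tree is gamma kappa (1); add kappa.
Step 3: cheapest edge leaving the tree is epsilon gamma (2); add epsilon.
Step 4: cheapest edge leaving the tree is gamma theta (2); add theta.
Step 5: cheapest edge leaving the tree is delta theta (6); add delta.
Step 6: cheapest edge leaving the tree is iota theta (9); add iota.
Step 7: cheapest edge leaving the tree is mu theta (11); add mu.
Step 8: cheapest edge leaving the tree is alpha delta (17); add alpha.
The 5th edge added is delta theta.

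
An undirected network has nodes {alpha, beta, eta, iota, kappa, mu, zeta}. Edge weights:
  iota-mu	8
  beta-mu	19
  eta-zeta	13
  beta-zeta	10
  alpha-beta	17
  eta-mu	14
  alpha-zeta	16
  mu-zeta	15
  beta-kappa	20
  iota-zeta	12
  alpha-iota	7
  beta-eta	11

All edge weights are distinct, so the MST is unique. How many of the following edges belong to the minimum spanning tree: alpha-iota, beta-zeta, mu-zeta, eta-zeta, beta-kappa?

3

Sort edges by weight, then run Kruskal:
alpha-iota (7): add — endpoints in different components.
iota-mu (8): add — endpoints in different components.
beta-zeta (10): add — endpoints in different components.
beta-eta (11): add — endpoints in different components.
iota-zeta (12): add — endpoints in different components.
eta-zeta (13): skip — eta and zeta already connected.
eta-mu (14): skip — mu and eta already connected.
mu-zeta (15): skip — mu and zeta already connected.
alpha-zeta (16): skip — zeta and alpha already connected.
alpha-beta (17): skip — beta and alpha already connected.
beta-mu (19): skip — mu and beta already connected.
beta-kappa (20): add — endpoints in different components.
MST edge set: {alpha-iota, iota-mu, beta-zeta, beta-eta, iota-zeta, beta-kappa}.
Of the listed edges, {alpha-iota, beta-zeta, beta-kappa} are in the MST → 3.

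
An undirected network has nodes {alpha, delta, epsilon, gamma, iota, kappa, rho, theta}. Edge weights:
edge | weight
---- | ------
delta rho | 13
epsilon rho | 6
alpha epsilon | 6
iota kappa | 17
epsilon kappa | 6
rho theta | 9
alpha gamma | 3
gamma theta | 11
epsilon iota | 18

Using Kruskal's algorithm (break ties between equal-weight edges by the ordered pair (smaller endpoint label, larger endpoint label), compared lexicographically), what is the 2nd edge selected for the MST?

alpha-epsilon

Kruskal's algorithm — process edges by increasing weight (ties by edge label):
alpha gamma (3): add — endpoints in different components.
alpha epsilon (6): add — endpoints in different components.
epsilon kappa (6): add — endpoints in different components.
epsilon rho (6): add — endpoints in different components.
rho theta (9): add — endpoints in different components.
gamma theta (11): skip — theta and gamma already connected.
delta rho (13): add — endpoints in different components.
iota kappa (17): add — endpoints in different components.
The 2nd edge added is alpha epsilon.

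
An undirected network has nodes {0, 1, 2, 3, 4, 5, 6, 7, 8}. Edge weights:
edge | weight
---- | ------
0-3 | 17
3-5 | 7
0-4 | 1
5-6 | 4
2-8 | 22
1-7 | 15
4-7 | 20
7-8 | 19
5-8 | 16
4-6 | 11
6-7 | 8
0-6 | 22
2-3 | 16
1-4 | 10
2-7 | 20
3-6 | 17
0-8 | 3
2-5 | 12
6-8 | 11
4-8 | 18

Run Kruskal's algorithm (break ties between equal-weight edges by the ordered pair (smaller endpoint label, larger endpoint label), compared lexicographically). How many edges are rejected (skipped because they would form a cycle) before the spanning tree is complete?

1

Kruskal: consider edges lightest-first.
0-4 (1): add — endpoints in different components.
0-8 (3): add — endpoints in different components.
5-6 (4): add — endpoints in different components.
3-5 (7): add — endpoints in different components.
6-7 (8): add — endpoints in different components.
1-4 (10): add — endpoints in different components.
4-6 (11): add — endpoints in different components.
6-8 (11): skip — 6 and 8 already connected.
2-5 (12): add — endpoints in different components.
Edges rejected before the tree was complete: 1.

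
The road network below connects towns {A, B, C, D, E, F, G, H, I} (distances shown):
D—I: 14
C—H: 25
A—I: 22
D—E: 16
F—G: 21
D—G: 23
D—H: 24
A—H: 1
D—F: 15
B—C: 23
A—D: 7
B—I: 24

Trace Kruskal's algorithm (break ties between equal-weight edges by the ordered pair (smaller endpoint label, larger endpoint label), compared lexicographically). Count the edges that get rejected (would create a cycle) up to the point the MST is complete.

Kruskal: consider edges lightest-first.
A—H (1): add — endpoints in different components.
A—D (7): add — endpoints in different components.
D—I (14): add — endpoints in different components.
D—F (15): add — endpoints in different components.
D—E (16): add — endpoints in different components.
F—G (21): add — endpoints in different components.
A—I (22): skip — A and I already connected.
B—C (23): add — endpoints in different components.
D—G (23): skip — D and G already connected.
B—I (24): add — endpoints in different components.
Edges rejected before the tree was complete: 2.

2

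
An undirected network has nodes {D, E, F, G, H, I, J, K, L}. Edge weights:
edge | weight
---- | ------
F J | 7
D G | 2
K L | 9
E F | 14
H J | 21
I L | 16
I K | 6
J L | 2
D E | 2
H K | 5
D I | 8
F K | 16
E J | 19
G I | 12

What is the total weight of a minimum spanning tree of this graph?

41

Kruskal's algorithm — process edges by increasing weight (ties by edge label):
D E (2): add — endpoints in different components.
D G (2): add — endpoints in different components.
J L (2): add — endpoints in different components.
H K (5): add — endpoints in different components.
I K (6): add — endpoints in different components.
F J (7): add — endpoints in different components.
D I (8): add — endpoints in different components.
K L (9): add — endpoints in different components.
MST edges: D E, D G, J L, H K, I K, F J, D I, K L; total weight 2+2+2+5+6+7+8+9 = 41.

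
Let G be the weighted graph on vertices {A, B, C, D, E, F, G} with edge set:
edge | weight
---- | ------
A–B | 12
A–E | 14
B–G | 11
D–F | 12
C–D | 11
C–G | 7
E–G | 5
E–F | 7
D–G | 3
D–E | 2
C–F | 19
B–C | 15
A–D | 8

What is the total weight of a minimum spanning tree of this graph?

38

Sort edges by weight, then run Kruskal:
D–E (2): add. Components now {A} {B} {C} {D,E} {F} {G}
D–G (3): add. Components now {A} {B} {C} {D,E,G} {F}
E–G (5): skip — E and G already connected.
C–G (7): add. Components now {A} {B} {C,D,E,G} {F}
E–F (7): add. Components now {A} {B} {C,D,E,F,G}
A–D (8): add. Components now {A,C,D,E,F,G} {B}
B–G (11): add. Components now {A,B,C,D,E,F,G}
MST edges: D–E, D–G, C–G, E–F, A–D, B–G; total weight 2+3+7+7+8+11 = 38.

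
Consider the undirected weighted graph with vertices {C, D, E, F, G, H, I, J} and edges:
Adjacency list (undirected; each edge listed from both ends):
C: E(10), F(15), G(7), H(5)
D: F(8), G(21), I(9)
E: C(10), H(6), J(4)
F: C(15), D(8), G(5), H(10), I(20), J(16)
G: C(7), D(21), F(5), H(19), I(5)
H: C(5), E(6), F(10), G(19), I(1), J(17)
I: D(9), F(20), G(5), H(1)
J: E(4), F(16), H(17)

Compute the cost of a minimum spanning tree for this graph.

34

Grow the tree from F using Prim:
Step 1: cheapest edge leaving the tree is F-G (5); add G.
Step 2: cheapest edge leaving the tree is G-I (5); add I.
Step 3: cheapest edge leaving the tree is H-I (1); add H.
Step 4: cheapest edge leaving the tree is C-H (5); add C.
Step 5: cheapest edge leaving the tree is E-H (6); add E.
Step 6: cheapest edge leaving the tree is E-J (4); add J.
Step 7: cheapest edge leaving the tree is D-F (8); add D.
MST edges: F-G, G-I, H-I, C-H, E-H, E-J, D-F; total weight 5+5+1+5+6+4+8 = 34.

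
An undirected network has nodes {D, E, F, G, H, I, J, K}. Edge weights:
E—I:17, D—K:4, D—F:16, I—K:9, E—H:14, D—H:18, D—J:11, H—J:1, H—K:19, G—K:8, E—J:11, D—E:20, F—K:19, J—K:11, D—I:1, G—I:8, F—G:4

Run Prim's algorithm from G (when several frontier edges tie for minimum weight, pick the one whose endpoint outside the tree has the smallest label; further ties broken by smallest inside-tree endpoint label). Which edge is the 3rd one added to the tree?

Grow the tree from G using Prim:
Step 1: cheapest edge leaving the tree is F—G (4); add F.
Step 2: cheapest edge leaving the tree is G—I (8); add I.
Step 3: cheapest edge leaving the tree is D—I (1); add D.
Step 4: cheapest edge leaving the tree is D—K (4); add K.
Step 5: cheapest edge leaving the tree is D—J (11); add J.
Step 6: cheapest edge leaving the tree is H—J (1); add H.
Step 7: cheapest edge leaving the tree is E—J (11); add E.
The 3rd edge added is D—I.

D-I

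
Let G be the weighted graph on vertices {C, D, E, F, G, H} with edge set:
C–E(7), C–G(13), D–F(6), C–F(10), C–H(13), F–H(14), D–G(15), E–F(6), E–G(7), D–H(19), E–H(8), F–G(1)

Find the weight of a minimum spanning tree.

28

Sort edges by weight, then run Kruskal:
F–G (1): add. Components now {C} {D} {E} {F,G} {H}
D–F (6): add. Components now {C} {D,F,G} {E} {H}
E–F (6): add. Components now {C} {D,E,F,G} {H}
C–E (7): add. Components now {C,D,E,F,G} {H}
E–G (7): skip — E and G already connected.
E–H (8): add. Components now {C,D,E,F,G,H}
MST edges: F–G, D–F, E–F, C–E, E–H; total weight 1+6+6+7+8 = 28.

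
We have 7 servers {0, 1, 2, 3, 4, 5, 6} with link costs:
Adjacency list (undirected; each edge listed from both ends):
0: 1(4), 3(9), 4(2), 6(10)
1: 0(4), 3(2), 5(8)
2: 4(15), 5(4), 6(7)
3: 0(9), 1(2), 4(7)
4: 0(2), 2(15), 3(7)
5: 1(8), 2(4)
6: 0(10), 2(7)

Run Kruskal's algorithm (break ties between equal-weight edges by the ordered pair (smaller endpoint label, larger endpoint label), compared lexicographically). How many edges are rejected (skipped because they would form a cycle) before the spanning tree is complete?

1

Sort edges by weight, then run Kruskal:
0–4 (2): add — endpoints in different components.
1–3 (2): add — endpoints in different components.
0–1 (4): add — endpoints in different components.
2–5 (4): add — endpoints in different components.
2–6 (7): add — endpoints in different components.
3–4 (7): skip — 3 and 4 already connected.
1–5 (8): add — endpoints in different components.
Edges rejected before the tree was complete: 1.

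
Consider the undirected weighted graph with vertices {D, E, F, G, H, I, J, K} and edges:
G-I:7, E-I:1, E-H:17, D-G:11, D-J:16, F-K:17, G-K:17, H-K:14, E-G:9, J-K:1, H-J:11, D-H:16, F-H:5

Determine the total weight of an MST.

Kruskal: consider edges lightest-first.
E-I (1): add — endpoints in different components.
J-K (1): add — endpoints in different components.
F-H (5): add — endpoints in different components.
G-I (7): add — endpoints in different components.
E-G (9): skip — E and G already connected.
D-G (11): add — endpoints in different components.
H-J (11): add — endpoints in different components.
H-K (14): skip — H and K already connected.
D-H (16): add — endpoints in different components.
MST edges: E-I, J-K, F-H, G-I, D-G, H-J, D-H; total weight 1+1+5+7+11+11+16 = 52.

52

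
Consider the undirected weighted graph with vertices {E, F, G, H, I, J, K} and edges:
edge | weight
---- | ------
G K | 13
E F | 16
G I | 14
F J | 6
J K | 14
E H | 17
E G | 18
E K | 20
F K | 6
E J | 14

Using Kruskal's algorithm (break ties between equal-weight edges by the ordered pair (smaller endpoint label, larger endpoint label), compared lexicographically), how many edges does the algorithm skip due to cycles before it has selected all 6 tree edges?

2

Kruskal's algorithm — process edges by increasing weight (ties by edge label):
F J (6): add — endpoints in different components.
F K (6): add — endpoints in different components.
G K (13): add — endpoints in different components.
E J (14): add — endpoints in different components.
G I (14): add — endpoints in different components.
J K (14): skip — J and K already connected.
E F (16): skip — E and F already connected.
E H (17): add — endpoints in different components.
Edges rejected before the tree was complete: 2.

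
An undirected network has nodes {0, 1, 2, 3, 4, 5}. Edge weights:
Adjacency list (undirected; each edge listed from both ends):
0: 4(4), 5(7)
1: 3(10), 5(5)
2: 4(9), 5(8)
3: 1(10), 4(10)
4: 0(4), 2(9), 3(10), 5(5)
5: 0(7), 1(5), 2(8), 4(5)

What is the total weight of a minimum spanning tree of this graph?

Grow the tree from 0 using Prim:
Step 1: frontier [0 4 4, 0 5 7] → take 0 4 (4); add 4.
Step 2: frontier [0 5 7, 4 5 5, 2 4 9, 3 4 10] → take 4 5 (5); add 5.
Step 3: frontier [2 4 9, 3 4 10, 1 5 5, 2 5 8] → take 1 5 (5); add 1.
Step 4: frontier [1 3 10, 2 4 9, 3 4 10, 2 5 8] → take 2 5 (8); add 2.
Step 5: frontier [1 3 10, 3 4 10] → take 1 3 (10); add 3.
MST edges: 0 4, 4 5, 1 5, 2 5, 1 3; total weight 4+5+5+8+10 = 32.

32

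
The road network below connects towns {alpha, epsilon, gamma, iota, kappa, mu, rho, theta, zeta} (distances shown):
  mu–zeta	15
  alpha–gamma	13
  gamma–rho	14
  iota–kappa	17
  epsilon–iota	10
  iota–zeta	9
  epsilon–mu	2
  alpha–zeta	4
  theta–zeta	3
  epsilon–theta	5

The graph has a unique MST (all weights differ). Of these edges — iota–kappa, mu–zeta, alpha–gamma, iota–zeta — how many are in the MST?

3

Sort edges by weight, then run Kruskal:
epsilon–mu (2): add — endpoints in different components.
theta–zeta (3): add — endpoints in different components.
alpha–zeta (4): add — endpoints in different components.
epsilon–theta (5): add — endpoints in different components.
iota–zeta (9): add — endpoints in different components.
epsilon–iota (10): skip — epsilon and iota already connected.
alpha–gamma (13): add — endpoints in different components.
gamma–rho (14): add — endpoints in different components.
mu–zeta (15): skip — mu and zeta already connected.
iota–kappa (17): add — endpoints in different components.
MST edge set: {epsilon–mu, theta–zeta, alpha–zeta, epsilon–theta, iota–zeta, alpha–gamma, gamma–rho, iota–kappa}.
Of the listed edges, {iota–kappa, alpha–gamma, iota–zeta} are in the MST → 3.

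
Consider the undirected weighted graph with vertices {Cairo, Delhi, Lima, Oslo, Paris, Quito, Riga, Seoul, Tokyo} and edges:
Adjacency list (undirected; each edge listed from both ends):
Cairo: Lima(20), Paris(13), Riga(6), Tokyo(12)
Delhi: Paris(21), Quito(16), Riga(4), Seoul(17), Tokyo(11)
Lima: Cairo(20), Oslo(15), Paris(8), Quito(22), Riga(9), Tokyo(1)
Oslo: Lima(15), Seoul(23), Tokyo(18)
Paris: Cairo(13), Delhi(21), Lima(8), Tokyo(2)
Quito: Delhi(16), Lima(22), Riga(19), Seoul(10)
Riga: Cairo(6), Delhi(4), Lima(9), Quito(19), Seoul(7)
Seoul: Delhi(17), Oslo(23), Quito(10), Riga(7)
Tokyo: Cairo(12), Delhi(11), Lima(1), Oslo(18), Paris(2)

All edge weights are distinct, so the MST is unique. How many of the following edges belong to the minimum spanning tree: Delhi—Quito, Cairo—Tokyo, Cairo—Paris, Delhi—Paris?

Kruskal's algorithm — process edges by increasing weight (ties by edge label):
Lima—Tokyo (1): add — endpoints in different components.
Paris—Tokyo (2): add — endpoints in different components.
Delhi—Riga (4): add — endpoints in different components.
Cairo—Riga (6): add — endpoints in different components.
Riga—Seoul (7): add — endpoints in different components.
Lima—Paris (8): skip — Lima and Paris already connected.
Lima—Riga (9): add — endpoints in different components.
Quito—Seoul (10): add — endpoints in different components.
Delhi—Tokyo (11): skip — Tokyo and Delhi already connected.
Cairo—Tokyo (12): skip — Tokyo and Cairo already connected.
Cairo—Paris (13): skip — Cairo and Paris already connected.
Lima—Oslo (15): add — endpoints in different components.
MST edge set: {Lima—Tokyo, Paris—Tokyo, Delhi—Riga, Cairo—Riga, Riga—Seoul, Lima—Riga, Quito—Seoul, Lima—Oslo}.
Of the listed edges, {} are in the MST → 0.

0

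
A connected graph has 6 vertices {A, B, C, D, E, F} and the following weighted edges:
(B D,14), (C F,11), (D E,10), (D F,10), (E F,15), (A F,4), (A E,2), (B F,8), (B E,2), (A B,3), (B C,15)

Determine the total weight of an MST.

Kruskal's algorithm — process edges by increasing weight (ties by edge label):
A E (2): add. Components now {A,E} {B} {C} {D} {F}
B E (2): add. Components now {A,B,E} {C} {D} {F}
A B (3): skip — A and B already connected.
A F (4): add. Components now {A,B,E,F} {C} {D}
B F (8): skip — B and F already connected.
D E (10): add. Components now {A,B,D,E,F} {C}
D F (10): skip — D and F already connected.
C F (11): add. Components now {A,B,C,D,E,F}
MST edges: A E, B E, A F, D E, C F; total weight 2+2+4+10+11 = 29.

29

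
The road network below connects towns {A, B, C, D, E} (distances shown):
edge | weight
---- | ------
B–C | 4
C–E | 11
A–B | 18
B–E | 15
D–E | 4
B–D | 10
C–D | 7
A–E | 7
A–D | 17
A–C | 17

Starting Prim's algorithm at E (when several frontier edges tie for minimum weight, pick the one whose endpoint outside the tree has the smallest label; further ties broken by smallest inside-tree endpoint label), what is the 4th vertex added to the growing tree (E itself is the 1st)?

C

Prim, starting at E.
Step 1: frontier [D–E 4, A–E 7, C–E 11, B–E 15] → take D–E (4); add D.
Step 2: frontier [C–D 7, B–D 10, A–D 17, A–E 7, C–E 11, B–E 15] → take A–E (7); add A.
Step 3: frontier [A–C 17, A–B 18, C–D 7, B–D 10, C–E 11, B–E 15] → take C–D (7); add C.
Step 4: frontier [A–B 18, B–C 4, B–D 10, B–E 15] → take B–C (4); add B.
Vertex order: E, D, A, C, B. The 4th vertex is C.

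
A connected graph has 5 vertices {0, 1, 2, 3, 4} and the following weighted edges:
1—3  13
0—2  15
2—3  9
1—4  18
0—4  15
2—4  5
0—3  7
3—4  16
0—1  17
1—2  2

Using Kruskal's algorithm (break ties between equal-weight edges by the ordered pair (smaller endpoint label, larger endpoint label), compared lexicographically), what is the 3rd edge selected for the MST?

Sort edges by weight, then run Kruskal:
1—2 (2): add. Components now {0} {1,2} {3} {4}
2—4 (5): add. Components now {0} {1,2,4} {3}
0—3 (7): add. Components now {0,3} {1,2,4}
2—3 (9): add. Components now {0,1,2,3,4}
The 3rd edge added is 0—3.

0-3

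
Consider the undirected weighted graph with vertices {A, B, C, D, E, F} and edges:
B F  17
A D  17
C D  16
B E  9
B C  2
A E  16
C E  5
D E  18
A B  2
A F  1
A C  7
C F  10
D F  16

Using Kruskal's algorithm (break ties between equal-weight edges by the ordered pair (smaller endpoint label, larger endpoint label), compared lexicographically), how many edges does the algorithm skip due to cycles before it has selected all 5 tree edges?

Sort edges by weight, then run Kruskal:
A F (1): add — endpoints in different components.
A B (2): add — endpoints in different components.
B C (2): add — endpoints in different components.
C E (5): add — endpoints in different components.
A C (7): skip — A and C already connected.
B E (9): skip — B and E already connected.
C F (10): skip — C and F already connected.
A E (16): skip — A and E already connected.
C D (16): add — endpoints in different components.
Edges rejected before the tree was complete: 4.

4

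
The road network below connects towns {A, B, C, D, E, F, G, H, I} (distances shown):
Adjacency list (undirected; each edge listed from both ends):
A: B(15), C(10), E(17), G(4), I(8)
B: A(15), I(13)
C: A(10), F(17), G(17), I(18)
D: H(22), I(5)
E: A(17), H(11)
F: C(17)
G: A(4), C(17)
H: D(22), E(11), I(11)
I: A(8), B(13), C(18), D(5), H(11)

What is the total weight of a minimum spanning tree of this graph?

79

Kruskal: consider edges lightest-first.
A—G (4): add — endpoints in different components.
D—I (5): add — endpoints in different components.
A—I (8): add — endpoints in different components.
A—C (10): add — endpoints in different components.
E—H (11): add — endpoints in different components.
H—I (11): add — endpoints in different components.
B—I (13): add — endpoints in different components.
A—B (15): skip — A and B already connected.
A—E (17): skip — A and E already connected.
C—F (17): add — endpoints in different components.
MST edges: A—G, D—I, A—I, A—C, E—H, H—I, B—I, C—F; total weight 4+5+8+10+11+11+13+17 = 79.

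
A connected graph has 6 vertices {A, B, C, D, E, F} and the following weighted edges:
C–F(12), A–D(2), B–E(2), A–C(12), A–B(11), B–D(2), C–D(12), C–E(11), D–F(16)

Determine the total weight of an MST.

29

Sort edges by weight, then run Kruskal:
A–D (2): add — endpoints in different components.
B–D (2): add — endpoints in different components.
B–E (2): add — endpoints in different components.
A–B (11): skip — A and B already connected.
C–E (11): add — endpoints in different components.
A–C (12): skip — A and C already connected.
C–D (12): skip — C and D already connected.
C–F (12): add — endpoints in different components.
MST edges: A–D, B–D, B–E, C–E, C–F; total weight 2+2+2+11+12 = 29.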